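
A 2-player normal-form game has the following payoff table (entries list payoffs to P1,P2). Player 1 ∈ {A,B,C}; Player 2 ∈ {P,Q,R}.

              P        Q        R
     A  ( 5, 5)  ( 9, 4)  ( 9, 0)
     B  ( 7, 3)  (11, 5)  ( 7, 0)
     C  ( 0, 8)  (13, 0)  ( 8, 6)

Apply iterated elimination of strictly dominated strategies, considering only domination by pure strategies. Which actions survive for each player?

Survivors P1:{B,C} P2:{P,Q}

P2 drop R (P beats it: A:5>0 B:3>0 C:8>6)
P1 drop A (B beats it: P:7>5 Q:11>9)
P1→{B,C} P2→{P,Q}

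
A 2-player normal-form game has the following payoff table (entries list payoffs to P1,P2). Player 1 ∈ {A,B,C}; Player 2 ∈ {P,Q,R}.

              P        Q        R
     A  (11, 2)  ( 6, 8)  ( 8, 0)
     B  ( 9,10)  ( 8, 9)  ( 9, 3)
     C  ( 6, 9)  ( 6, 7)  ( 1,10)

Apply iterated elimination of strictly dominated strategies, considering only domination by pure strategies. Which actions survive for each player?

P1 drop C (B beats it: P:9>6 Q:8>6 R:9>1)
P2 drop R (P beats it: A:2>0 B:10>3)
P1→{A,B} P2→{P,Q}

Remaining: P1:{A,B} P2:{P,Q}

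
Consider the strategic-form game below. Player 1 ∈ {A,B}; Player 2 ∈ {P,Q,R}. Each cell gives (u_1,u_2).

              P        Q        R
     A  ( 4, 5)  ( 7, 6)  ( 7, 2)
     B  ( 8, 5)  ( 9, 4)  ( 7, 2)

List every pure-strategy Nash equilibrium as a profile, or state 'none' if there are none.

Nash profiles: (B,P)

(A,P): not NE [P1→B gives 8>4; P2→Q gives 6>5]
(A,Q): not NE [P1→B gives 9>7]
(A,R): not NE [P2→Q gives 6>2]
(B,P): NE
(B,Q): not NE [P2→P gives 5>4]
(B,R): not NE [P2→P gives 5>2]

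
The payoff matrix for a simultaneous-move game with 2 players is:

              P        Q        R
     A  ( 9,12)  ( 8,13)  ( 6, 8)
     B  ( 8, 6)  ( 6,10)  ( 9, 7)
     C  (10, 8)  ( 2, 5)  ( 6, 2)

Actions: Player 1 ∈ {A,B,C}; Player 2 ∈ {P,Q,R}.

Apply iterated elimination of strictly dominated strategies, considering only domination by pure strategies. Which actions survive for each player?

Remaining: P1:{A,C} P2:{P,Q}

P2 drop R (Q beats it: A:13>8 B:10>7 C:5>2)
P1 drop B (A beats it: P:9>8 Q:8>6)
P1→{A,C} P2→{P,Q}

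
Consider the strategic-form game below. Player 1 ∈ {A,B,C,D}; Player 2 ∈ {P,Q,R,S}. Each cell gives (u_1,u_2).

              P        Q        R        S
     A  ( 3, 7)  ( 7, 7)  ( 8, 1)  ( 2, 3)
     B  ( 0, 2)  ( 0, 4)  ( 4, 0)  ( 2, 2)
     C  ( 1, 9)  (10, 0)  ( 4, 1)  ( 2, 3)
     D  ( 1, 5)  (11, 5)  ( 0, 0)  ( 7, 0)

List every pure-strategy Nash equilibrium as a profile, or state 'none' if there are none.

(A,P): NE
(A,Q): not NE [P1→D gives 11>7]
(A,R): not NE [P2→Q gives 7>1]
(A,S): not NE [P1→D gives 7>2; P2→Q gives 7>3]
(B,P): not NE [P1→A gives 3>0; P2→Q gives 4>2]
(B,Q): not NE [P1→D gives 11>0]
(B,R): not NE [P1→A gives 8>4; P2→Q gives 4>0]
(B,S): not NE [P1→D gives 7>2; P2→Q gives 4>2]
(C,P): not NE [P1→A gives 3>1]
(C,Q): not NE [P1→D gives 11>10; P2→P gives 9>0]
(C,R): not NE [P1→A gives 8>4; P2→P gives 9>1]
(C,S): not NE [P1→D gives 7>2; P2→P gives 9>3]
(D,P): not NE [P1→A gives 3>1]
(D,Q): NE
(D,R): not NE [P1→A gives 8>0; P2→Q gives 5>0]
(D,S): not NE [P2→Q gives 5>0]

NE set: (A,P), (D,Q)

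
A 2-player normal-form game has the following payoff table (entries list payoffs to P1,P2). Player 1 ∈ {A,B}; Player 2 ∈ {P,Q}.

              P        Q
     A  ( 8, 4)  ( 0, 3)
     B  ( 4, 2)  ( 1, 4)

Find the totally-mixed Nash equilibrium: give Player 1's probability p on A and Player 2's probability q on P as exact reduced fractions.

P1 mixes 2/3 on A; P2 mixes 1/5 on P

P1 indiff ⇒ q·8+(1-q)·0 = q·4+(1-q)·1 ⇒ q(4) = (1-q)(1) ⇒ q = 1/5
P2 indiff ⇒ p·4+(1-p)·2 = p·3+(1-p)·4 ⇒ p(1) = (1-p)(2) ⇒ p = 2/3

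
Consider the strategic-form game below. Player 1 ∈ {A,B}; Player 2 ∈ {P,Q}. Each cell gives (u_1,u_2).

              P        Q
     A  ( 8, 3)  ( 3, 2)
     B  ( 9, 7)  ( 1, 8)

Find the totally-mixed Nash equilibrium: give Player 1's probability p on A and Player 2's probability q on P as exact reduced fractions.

P1 indiff ⇒ q·8+(1-q)·3 = q·9+(1-q)·1 ⇒ q(-1) = (1-q)(-2) ⇒ q = 2/3
P2 indiff ⇒ p·3+(1-p)·7 = p·2+(1-p)·8 ⇒ p(1) = (1-p)(1) ⇒ p = 1/2

P1 mixes 1/2 on A; P2 mixes 2/3 on P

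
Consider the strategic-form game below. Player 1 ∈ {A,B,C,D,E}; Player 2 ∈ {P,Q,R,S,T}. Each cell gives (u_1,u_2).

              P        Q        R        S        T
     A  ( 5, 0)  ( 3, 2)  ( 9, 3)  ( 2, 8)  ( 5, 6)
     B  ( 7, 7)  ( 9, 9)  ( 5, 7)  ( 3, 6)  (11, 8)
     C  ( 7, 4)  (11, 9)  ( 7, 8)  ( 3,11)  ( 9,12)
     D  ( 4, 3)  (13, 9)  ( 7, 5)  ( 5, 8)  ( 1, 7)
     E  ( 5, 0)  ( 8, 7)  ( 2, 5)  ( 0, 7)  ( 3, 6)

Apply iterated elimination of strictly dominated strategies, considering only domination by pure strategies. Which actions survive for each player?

P1 drop E (B beats it: P:7>5 Q:9>8 R:5>2 S:3>0 T:11>3)
P2 drop P (Q beats it: A:2>0 B:9>7 C:9>4 D:9>3)
P2 drop R (T beats it: A:6>3 B:8>7 C:12>8 D:7>5)
P1 drop A (B beats it: Q:9>3 S:3>2 T:11>5)
P1→{B,C,D} P2→{Q,S,T}

IESDS → P1:{B,C,D} P2:{Q,S,T}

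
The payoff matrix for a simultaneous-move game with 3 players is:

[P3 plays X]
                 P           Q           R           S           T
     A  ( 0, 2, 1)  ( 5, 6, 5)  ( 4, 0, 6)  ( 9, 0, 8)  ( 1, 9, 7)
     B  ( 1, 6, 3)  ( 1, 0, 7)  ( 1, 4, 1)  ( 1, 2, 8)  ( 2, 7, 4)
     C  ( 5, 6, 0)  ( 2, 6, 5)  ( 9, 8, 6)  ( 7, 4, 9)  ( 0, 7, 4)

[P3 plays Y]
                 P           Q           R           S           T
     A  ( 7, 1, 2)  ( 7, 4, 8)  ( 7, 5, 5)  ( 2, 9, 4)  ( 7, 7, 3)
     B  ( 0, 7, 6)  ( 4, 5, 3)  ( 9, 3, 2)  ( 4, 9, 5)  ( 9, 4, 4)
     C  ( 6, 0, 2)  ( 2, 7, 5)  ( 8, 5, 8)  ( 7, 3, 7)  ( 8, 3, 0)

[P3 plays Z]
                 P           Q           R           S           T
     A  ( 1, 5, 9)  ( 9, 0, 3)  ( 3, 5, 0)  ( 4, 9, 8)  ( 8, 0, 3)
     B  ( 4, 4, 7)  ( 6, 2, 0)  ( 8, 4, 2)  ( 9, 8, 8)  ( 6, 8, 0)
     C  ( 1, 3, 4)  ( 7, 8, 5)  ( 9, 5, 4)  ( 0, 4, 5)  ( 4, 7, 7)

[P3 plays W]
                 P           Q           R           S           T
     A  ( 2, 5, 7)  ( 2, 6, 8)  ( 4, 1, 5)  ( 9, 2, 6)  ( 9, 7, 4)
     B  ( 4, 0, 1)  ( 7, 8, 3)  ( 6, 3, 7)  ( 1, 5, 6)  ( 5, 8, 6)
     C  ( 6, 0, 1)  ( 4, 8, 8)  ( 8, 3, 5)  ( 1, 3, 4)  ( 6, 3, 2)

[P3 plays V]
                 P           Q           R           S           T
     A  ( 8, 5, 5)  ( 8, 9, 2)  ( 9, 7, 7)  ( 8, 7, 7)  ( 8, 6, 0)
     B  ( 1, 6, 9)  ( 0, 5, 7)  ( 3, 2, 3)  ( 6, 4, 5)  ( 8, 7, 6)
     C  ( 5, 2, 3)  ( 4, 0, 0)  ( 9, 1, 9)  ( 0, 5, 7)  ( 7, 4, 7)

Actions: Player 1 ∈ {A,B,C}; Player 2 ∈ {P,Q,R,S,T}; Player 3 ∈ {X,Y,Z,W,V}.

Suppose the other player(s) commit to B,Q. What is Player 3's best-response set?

u_3(X vs B,Q) = 7
u_3(Y vs B,Q) = 3
u_3(Z vs B,Q) = 0
u_3(W vs B,Q) = 3
u_3(V vs B,Q) = 7
max payoff 7 at {X,V}

BR_3 = {X,V}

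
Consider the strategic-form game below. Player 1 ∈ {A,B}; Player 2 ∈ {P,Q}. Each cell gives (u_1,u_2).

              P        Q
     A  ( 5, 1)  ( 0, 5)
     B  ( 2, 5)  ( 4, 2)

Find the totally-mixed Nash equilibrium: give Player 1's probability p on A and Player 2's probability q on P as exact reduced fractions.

p=3/7, q=4/7

P1 indiff ⇒ q·5+(1-q)·0 = q·2+(1-q)·4 ⇒ q(3) = (1-q)(4) ⇒ q = 4/7
P2 indiff ⇒ p·1+(1-p)·5 = p·5+(1-p)·2 ⇒ p(-4) = (1-p)(-3) ⇒ p = 3/7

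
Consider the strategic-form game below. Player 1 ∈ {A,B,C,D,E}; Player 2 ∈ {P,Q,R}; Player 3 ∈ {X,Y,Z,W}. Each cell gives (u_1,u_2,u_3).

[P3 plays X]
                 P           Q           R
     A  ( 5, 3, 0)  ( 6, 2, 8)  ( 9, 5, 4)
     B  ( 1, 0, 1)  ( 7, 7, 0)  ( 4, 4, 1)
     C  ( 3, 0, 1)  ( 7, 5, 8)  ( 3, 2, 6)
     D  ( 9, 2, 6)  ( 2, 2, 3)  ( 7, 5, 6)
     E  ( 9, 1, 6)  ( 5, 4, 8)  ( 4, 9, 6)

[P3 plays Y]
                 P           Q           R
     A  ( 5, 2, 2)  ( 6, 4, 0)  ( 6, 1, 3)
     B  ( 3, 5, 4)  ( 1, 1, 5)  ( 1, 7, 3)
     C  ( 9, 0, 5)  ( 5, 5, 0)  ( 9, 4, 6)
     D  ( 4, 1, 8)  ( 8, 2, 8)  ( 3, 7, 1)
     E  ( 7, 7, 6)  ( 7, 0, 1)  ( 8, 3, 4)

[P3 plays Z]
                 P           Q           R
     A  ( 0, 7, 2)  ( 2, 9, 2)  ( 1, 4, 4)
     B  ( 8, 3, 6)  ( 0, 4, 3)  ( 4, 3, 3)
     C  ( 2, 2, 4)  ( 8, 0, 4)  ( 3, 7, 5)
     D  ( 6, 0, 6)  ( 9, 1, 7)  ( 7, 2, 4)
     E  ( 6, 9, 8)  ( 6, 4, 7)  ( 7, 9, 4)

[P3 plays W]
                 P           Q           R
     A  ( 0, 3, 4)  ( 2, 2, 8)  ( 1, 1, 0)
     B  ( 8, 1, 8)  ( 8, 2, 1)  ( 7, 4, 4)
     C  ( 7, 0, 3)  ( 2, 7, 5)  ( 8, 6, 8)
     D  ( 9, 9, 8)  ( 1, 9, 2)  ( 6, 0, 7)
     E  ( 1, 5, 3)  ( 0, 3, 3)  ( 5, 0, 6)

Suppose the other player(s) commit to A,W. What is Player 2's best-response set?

P2 best: {P}

u_2(P vs A,W) = 3
u_2(Q vs A,W) = 2
u_2(R vs A,W) = 1
max payoff 3 at {P}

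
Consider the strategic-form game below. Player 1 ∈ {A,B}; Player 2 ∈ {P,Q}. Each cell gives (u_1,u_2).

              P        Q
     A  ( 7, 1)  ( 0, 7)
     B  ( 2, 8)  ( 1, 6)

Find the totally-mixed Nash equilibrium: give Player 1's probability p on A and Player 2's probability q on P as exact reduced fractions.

P1 indiff ⇒ q·7+(1-q)·0 = q·2+(1-q)·1 ⇒ q(5) = (1-q)(1) ⇒ q = 1/6
P2 indiff ⇒ p·1+(1-p)·8 = p·7+(1-p)·6 ⇒ p(-6) = (1-p)(-2) ⇒ p = 1/4

(p,q) = (1/4, 1/6)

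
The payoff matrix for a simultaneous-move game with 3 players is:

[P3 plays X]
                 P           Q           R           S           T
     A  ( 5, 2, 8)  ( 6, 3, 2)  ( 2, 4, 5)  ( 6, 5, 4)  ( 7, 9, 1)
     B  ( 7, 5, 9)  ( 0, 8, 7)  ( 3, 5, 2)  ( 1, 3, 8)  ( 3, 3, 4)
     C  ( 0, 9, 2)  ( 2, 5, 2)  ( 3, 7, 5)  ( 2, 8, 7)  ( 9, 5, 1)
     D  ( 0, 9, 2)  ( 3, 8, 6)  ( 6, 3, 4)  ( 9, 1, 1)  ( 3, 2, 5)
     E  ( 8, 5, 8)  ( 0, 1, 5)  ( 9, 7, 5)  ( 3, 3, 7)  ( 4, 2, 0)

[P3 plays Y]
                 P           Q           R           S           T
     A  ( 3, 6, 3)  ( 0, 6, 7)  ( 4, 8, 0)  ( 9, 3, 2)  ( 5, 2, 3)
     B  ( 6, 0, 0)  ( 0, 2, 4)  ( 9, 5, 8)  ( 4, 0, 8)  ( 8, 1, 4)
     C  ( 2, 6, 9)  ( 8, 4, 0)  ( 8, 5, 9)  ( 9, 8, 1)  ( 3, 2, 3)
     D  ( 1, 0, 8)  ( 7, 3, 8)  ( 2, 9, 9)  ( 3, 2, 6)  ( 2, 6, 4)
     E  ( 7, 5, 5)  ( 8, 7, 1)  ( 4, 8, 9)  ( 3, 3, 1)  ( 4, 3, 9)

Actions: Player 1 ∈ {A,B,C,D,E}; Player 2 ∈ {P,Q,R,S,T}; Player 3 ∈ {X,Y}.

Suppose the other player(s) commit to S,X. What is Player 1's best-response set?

u_1(A vs S,X) = 6
u_1(B vs S,X) = 1
u_1(C vs S,X) = 2
u_1(D vs S,X) = 9
u_1(E vs S,X) = 3
max payoff 9 at {D}

argmax u_1 = {D}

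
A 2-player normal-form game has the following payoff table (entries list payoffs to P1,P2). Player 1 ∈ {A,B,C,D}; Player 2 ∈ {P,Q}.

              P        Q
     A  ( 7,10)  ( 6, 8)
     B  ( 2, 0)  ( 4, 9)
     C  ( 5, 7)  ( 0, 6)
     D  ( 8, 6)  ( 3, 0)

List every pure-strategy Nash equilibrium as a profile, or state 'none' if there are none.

NE set: (D,P)

(A,P): not NE [P1→D gives 8>7]
(A,Q): not NE [P2→P gives 10>8]
(B,P): not NE [P1→D gives 8>2; P2→Q gives 9>0]
(B,Q): not NE [P1→A gives 6>4]
(C,P): not NE [P1→D gives 8>5]
(C,Q): not NE [P1→A gives 6>0; P2→P gives 7>6]
(D,P): NE
(D,Q): not NE [P1→A gives 6>3; P2→P gives 6>0]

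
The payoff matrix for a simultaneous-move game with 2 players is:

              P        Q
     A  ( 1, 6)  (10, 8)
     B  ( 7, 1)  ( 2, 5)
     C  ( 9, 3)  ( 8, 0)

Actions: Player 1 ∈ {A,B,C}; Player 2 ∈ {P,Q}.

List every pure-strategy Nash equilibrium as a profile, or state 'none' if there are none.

(A,P): not NE [P1→C gives 9>1; P2→Q gives 8>6]
(A,Q): NE
(B,P): not NE [P1→C gives 9>7; P2→Q gives 5>1]
(B,Q): not NE [P1→A gives 10>2]
(C,P): NE
(C,Q): not NE [P1→A gives 10>8; P2→P gives 3>0]

PSNE = {(A,Q), (C,P)}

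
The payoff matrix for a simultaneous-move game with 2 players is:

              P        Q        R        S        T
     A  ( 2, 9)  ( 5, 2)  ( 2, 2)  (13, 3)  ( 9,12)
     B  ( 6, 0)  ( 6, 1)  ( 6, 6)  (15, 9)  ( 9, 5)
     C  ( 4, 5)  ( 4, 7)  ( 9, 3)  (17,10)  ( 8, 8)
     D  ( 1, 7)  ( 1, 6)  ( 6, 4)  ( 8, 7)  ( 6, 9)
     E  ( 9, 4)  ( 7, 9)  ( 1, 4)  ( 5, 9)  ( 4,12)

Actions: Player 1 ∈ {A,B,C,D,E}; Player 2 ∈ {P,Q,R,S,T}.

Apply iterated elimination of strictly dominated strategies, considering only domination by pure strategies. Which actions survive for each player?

P1 drop D (C beats it: P:4>1 Q:4>1 R:9>6 S:17>8 T:8>6)
P2 drop P (T beats it: A:12>9 B:5>0 C:8>5 E:12>4)
P2 drop Q (T beats it: A:12>2 B:5>1 C:8>7 E:12>9)
P1 drop E (A beats it: R:2>1 S:13>5 T:9>4)
P2 drop R (S beats it: A:3>2 B:9>6 C:10>3)
P1→{A,B,C} P2→{S,T}

IESDS → P1:{A,B,C} P2:{S,T}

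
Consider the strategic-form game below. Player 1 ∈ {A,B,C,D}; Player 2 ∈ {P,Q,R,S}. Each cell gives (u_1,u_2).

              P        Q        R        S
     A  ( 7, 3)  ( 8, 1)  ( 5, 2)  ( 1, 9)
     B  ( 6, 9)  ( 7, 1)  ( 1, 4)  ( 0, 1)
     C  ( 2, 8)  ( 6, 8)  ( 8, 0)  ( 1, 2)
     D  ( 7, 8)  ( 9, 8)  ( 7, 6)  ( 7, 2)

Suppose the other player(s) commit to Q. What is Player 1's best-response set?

BR_1 = {D}

u_1(A vs Q) = 8
u_1(B vs Q) = 7
u_1(C vs Q) = 6
u_1(D vs Q) = 9
max payoff 9 at {D}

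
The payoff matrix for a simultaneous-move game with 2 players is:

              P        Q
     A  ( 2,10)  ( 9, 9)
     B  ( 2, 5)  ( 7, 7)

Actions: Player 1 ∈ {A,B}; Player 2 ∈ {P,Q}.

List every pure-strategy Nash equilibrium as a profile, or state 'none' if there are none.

Nash profiles: (A,P)

(A,P): NE
(A,Q): not NE [P2→P gives 10>9]
(B,P): not NE [P2→Q gives 7>5]
(B,Q): not NE [P1→A gives 9>7]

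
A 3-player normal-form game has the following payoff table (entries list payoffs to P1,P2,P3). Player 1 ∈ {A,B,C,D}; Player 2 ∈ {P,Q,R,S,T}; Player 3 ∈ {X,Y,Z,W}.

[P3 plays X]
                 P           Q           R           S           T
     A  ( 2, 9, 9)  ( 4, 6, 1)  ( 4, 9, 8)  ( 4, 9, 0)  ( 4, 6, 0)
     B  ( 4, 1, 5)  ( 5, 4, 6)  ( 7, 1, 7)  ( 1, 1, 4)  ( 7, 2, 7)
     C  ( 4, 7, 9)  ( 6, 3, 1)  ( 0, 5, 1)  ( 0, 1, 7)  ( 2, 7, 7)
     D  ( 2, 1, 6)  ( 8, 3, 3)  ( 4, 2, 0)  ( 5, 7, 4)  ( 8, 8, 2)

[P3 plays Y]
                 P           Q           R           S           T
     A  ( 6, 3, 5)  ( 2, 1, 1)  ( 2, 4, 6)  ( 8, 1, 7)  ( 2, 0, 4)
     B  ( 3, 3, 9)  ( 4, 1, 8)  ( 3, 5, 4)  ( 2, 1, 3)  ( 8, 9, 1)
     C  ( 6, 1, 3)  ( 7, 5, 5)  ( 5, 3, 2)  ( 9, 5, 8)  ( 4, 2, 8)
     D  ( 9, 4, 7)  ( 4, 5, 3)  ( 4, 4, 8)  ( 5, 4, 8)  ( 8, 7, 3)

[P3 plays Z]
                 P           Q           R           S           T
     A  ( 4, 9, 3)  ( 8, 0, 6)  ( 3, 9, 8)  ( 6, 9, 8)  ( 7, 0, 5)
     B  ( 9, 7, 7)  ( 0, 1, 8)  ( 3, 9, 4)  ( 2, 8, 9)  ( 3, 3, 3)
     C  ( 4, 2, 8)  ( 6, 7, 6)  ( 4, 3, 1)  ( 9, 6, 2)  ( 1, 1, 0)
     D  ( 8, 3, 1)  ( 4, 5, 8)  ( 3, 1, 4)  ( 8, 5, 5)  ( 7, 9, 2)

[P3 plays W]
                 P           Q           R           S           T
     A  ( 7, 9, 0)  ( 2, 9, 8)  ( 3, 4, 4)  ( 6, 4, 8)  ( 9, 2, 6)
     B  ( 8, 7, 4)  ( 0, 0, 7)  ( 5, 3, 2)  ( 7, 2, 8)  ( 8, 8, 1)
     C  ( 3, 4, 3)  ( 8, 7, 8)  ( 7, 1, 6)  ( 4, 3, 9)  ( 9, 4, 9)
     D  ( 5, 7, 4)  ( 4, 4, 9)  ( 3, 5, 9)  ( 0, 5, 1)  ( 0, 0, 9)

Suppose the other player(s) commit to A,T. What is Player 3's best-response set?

P3 best: {W}

u_3(X vs A,T) = 0
u_3(Y vs A,T) = 4
u_3(Z vs A,T) = 5
u_3(W vs A,T) = 6
max payoff 6 at {W}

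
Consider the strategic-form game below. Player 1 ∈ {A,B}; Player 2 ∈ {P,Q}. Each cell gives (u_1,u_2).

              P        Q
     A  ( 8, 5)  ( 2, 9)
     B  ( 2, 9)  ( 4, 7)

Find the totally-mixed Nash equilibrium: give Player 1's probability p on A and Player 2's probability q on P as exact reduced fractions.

(p,q) = (1/3, 1/4)

P1 indiff ⇒ q·8+(1-q)·2 = q·2+(1-q)·4 ⇒ q(6) = (1-q)(2) ⇒ q = 1/4
P2 indiff ⇒ p·5+(1-p)·9 = p·9+(1-p)·7 ⇒ p(-4) = (1-p)(-2) ⇒ p = 1/3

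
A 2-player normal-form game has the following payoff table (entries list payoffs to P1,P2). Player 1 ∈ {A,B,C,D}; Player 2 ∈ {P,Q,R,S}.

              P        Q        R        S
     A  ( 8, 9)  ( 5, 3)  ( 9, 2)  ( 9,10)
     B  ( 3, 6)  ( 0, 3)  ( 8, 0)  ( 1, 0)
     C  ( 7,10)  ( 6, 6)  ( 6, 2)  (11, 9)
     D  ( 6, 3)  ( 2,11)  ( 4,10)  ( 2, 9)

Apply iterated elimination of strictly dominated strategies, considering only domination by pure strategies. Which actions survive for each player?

Survivors P1:{A,C} P2:{P,S}

P1 drop B (A beats it: P:8>3 Q:5>0 R:9>8 S:9>1)
P1 drop D (A beats it: P:8>6 Q:5>2 R:9>4 S:9>2)
P2 drop Q (P beats it: A:9>3 C:10>6)
P2 drop R (P beats it: A:9>2 C:10>2)
P1→{A,C} P2→{P,S}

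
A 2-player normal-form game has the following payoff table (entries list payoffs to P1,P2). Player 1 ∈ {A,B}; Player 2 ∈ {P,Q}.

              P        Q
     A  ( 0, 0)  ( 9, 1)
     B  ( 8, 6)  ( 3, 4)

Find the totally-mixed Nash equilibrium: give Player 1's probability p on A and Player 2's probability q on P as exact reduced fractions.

P1 indiff ⇒ q·0+(1-q)·9 = q·8+(1-q)·3 ⇒ q(-8) = (1-q)(-6) ⇒ q = 3/7
P2 indiff ⇒ p·0+(1-p)·6 = p·1+(1-p)·4 ⇒ p(-1) = (1-p)(-2) ⇒ p = 2/3

p=2/3, q=3/7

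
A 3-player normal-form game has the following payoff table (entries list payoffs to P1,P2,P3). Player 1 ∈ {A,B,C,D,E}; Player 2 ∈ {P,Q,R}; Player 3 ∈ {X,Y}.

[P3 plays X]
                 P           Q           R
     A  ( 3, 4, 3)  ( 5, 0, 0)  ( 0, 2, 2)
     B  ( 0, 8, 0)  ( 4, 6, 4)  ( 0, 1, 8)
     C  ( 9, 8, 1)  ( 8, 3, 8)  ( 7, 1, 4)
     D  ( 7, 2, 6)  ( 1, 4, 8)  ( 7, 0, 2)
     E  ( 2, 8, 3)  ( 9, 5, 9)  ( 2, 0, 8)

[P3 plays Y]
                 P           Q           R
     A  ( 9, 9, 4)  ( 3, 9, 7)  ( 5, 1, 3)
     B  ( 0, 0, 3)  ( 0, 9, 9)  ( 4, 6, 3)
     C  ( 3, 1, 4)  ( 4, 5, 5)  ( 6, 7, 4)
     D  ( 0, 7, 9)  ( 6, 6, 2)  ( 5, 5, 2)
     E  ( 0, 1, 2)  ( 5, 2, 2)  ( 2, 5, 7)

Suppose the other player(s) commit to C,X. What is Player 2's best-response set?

u_2(P vs C,X) = 8
u_2(Q vs C,X) = 3
u_2(R vs C,X) = 1
max payoff 8 at {P}

P2 best: {P}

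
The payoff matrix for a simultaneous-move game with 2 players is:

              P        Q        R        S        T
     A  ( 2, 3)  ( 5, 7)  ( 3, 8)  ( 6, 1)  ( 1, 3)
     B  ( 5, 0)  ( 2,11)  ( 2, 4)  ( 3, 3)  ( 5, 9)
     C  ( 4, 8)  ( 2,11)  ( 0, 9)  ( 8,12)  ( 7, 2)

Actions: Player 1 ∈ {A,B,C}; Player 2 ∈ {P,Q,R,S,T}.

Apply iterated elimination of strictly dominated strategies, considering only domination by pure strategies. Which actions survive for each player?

Survivors P1:{A,C} P2:{Q,R,S}

P2 drop P (Q beats it: A:7>3 B:11>0 C:11>8)
P2 drop T (Q beats it: A:7>3 B:11>9 C:11>2)
P1 drop B (A beats it: Q:5>2 R:3>2 S:6>3)
P1→{A,C} P2→{Q,R,S}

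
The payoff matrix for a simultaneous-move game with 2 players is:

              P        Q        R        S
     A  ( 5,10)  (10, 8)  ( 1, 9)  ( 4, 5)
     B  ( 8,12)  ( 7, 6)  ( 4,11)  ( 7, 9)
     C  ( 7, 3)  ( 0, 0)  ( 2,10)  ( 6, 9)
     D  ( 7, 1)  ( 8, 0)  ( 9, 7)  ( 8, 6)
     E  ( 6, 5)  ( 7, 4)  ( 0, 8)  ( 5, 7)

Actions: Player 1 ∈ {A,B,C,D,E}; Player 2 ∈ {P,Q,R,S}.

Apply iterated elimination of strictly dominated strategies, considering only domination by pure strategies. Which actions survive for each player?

P1 drop C (B beats it: P:8>7 Q:7>0 R:4>2 S:7>6)
P1 drop E (D beats it: P:7>6 Q:8>7 R:9>0 S:8>5)
P2 drop Q (P beats it: A:10>8 B:12>6 D:1>0)
P1 drop A (B beats it: P:8>5 R:4>1 S:7>4)
P2 drop S (R beats it: B:11>9 D:7>6)
P1→{B,D} P2→{P,R}

IESDS → P1:{B,D} P2:{P,R}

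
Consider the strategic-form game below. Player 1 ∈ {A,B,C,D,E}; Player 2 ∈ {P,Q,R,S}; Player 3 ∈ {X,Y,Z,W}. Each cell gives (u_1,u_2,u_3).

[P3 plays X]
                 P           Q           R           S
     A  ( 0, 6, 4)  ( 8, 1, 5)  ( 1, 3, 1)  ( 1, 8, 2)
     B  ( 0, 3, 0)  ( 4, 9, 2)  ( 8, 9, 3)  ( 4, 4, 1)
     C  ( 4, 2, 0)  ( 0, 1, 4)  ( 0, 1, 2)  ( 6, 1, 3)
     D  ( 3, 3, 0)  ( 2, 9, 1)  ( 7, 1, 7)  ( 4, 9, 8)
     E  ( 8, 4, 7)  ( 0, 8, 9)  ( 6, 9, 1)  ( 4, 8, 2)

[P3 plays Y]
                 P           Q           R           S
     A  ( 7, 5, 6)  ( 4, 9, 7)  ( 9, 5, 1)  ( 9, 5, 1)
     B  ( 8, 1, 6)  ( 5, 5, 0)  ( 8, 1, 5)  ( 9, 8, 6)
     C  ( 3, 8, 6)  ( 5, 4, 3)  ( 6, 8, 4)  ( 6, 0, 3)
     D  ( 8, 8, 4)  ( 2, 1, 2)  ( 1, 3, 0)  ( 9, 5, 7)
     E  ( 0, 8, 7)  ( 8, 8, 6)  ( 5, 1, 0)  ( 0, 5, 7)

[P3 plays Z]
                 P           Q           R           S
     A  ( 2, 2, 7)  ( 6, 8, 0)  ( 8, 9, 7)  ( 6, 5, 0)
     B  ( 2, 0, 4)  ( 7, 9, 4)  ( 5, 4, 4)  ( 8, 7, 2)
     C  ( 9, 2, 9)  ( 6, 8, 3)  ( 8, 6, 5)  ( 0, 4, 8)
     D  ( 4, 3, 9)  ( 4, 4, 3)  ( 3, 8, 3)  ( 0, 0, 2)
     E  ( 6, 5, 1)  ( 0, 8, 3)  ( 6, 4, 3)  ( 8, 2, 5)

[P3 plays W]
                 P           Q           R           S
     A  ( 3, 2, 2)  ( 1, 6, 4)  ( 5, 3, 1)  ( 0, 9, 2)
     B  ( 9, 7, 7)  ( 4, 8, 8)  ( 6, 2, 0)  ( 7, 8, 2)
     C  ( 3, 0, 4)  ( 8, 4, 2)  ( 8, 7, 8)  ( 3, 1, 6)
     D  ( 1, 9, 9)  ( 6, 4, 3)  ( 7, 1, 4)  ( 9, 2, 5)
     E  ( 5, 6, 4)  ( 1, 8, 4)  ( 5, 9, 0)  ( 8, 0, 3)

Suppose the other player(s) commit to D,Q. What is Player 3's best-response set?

u_3(X vs D,Q) = 1
u_3(Y vs D,Q) = 2
u_3(Z vs D,Q) = 3
u_3(W vs D,Q) = 3
max payoff 3 at {Z,W}

BR_3 = {Z,W}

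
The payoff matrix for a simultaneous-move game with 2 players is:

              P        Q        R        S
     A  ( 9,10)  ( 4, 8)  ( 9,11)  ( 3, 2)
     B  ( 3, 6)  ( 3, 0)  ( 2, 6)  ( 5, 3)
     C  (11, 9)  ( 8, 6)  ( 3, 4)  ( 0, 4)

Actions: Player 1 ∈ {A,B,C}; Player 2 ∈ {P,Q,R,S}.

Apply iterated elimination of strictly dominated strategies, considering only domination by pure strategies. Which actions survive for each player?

Survivors P1:{A,C} P2:{P,R}

P2 drop Q (P beats it: A:10>8 B:6>0 C:9>6)
P2 drop S (P beats it: A:10>2 B:6>3 C:9>4)
P1 drop B (A beats it: P:9>3 R:9>2)
P1→{A,C} P2→{P,R}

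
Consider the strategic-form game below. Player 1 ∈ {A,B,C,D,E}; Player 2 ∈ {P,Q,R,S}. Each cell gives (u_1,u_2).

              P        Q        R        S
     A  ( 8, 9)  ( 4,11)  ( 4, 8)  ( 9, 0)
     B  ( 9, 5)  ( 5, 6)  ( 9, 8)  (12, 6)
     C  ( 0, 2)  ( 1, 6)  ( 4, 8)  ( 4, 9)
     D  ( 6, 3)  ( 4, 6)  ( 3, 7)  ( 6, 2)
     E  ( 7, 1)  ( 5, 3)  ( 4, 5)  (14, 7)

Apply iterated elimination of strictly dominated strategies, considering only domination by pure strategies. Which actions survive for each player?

P1 drop A (B beats it: P:9>8 Q:5>4 R:9>4 S:12>9)
P1 drop C (B beats it: P:9>0 Q:5>1 R:9>4 S:12>4)
P1 drop D (B beats it: P:9>6 Q:5>4 R:9>3 S:12>6)
P2 drop P (Q beats it: B:6>5 E:3>1)
P2 drop Q (R beats it: B:8>6 E:5>3)
P1→{B,E} P2→{R,S}

Remaining: P1:{B,E} P2:{R,S}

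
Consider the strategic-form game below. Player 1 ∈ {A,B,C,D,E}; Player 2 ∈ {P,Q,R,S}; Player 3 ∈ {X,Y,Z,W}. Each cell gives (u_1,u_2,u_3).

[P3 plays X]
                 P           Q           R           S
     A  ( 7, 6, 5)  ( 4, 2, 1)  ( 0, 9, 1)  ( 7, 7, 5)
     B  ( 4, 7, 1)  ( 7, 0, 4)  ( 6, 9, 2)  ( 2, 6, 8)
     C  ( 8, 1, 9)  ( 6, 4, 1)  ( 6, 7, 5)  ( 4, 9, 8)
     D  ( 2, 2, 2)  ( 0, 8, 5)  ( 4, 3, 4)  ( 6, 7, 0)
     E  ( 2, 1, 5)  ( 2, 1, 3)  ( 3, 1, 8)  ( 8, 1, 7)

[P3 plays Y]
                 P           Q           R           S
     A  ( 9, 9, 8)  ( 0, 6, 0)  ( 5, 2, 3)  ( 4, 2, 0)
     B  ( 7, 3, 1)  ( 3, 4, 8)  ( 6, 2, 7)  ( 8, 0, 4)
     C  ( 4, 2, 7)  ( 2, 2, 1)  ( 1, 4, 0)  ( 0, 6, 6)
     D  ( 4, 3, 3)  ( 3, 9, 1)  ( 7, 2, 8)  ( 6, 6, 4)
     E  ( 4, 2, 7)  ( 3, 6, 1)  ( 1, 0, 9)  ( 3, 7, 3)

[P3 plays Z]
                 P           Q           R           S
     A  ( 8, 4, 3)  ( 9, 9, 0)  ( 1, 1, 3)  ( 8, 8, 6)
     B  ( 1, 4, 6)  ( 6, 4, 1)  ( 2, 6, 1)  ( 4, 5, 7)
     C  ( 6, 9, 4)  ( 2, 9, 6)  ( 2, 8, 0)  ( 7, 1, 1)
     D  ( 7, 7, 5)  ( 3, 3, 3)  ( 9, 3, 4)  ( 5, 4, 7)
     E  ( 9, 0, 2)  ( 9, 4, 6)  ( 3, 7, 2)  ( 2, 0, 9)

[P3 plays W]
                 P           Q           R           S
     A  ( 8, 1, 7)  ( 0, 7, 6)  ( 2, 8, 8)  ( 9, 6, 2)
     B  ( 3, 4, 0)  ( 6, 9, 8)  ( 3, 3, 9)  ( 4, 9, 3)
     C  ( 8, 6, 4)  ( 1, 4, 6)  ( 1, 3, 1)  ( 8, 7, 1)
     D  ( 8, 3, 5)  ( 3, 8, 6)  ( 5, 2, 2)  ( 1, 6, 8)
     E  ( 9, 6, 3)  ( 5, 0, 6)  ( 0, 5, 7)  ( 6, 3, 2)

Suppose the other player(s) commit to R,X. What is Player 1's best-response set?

BR_1 = {B,C}

u_1(A vs R,X) = 0
u_1(B vs R,X) = 6
u_1(C vs R,X) = 6
u_1(D vs R,X) = 4
u_1(E vs R,X) = 3
max payoff 6 at {B,C}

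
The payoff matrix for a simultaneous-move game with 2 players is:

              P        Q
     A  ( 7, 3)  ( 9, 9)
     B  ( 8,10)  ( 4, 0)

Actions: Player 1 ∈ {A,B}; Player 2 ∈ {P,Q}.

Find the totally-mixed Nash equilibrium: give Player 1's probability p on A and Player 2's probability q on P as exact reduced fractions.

P1 indiff ⇒ q·7+(1-q)·9 = q·8+(1-q)·4 ⇒ q(-1) = (1-q)(-5) ⇒ q = 5/6
P2 indiff ⇒ p·3+(1-p)·10 = p·9+(1-p)·0 ⇒ p(-6) = (1-p)(-10) ⇒ p = 5/8

p=5/8, q=5/6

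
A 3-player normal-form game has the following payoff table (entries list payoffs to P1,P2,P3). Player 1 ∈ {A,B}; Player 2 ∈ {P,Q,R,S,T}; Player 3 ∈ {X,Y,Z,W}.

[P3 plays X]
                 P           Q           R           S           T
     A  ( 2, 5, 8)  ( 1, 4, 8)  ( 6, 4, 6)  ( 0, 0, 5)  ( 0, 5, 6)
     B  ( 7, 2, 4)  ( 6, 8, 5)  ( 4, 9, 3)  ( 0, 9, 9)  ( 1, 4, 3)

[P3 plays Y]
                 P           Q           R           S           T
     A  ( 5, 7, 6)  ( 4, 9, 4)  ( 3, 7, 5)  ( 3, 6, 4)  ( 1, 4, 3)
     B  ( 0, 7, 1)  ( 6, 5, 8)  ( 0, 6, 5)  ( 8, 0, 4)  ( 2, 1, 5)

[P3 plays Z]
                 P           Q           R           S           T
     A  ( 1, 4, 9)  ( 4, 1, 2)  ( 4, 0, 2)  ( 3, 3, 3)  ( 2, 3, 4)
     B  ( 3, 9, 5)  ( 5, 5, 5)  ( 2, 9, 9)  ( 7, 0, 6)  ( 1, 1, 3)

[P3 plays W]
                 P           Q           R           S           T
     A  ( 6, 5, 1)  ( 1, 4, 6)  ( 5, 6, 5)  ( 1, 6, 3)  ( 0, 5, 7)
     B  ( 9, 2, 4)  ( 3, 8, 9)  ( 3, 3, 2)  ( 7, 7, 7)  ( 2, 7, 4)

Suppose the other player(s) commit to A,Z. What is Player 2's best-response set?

BR_2 = {P}

u_2(P vs A,Z) = 4
u_2(Q vs A,Z) = 1
u_2(R vs A,Z) = 0
u_2(S vs A,Z) = 3
u_2(T vs A,Z) = 3
max payoff 4 at {P}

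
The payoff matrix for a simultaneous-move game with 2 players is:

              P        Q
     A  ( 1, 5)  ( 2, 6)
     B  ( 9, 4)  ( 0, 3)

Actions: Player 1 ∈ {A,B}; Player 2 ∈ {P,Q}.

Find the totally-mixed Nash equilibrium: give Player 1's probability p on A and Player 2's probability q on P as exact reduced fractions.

(p,q) = (1/2, 1/5)

P1 indiff ⇒ q·1+(1-q)·2 = q·9+(1-q)·0 ⇒ q(-8) = (1-q)(-2) ⇒ q = 1/5
P2 indiff ⇒ p·5+(1-p)·4 = p·6+(1-p)·3 ⇒ p(-1) = (1-p)(-1) ⇒ p = 1/2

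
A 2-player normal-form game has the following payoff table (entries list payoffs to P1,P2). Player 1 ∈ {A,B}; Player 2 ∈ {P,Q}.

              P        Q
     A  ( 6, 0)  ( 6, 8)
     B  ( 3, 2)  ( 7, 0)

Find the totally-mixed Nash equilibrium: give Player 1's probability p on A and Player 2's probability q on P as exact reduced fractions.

P1 indiff ⇒ q·6+(1-q)·6 = q·3+(1-q)·7 ⇒ q(3) = (1-q)(1) ⇒ q = 1/4
P2 indiff ⇒ p·0+(1-p)·2 = p·8+(1-p)·0 ⇒ p(-8) = (1-p)(-2) ⇒ p = 1/5

p=1/5, q=1/4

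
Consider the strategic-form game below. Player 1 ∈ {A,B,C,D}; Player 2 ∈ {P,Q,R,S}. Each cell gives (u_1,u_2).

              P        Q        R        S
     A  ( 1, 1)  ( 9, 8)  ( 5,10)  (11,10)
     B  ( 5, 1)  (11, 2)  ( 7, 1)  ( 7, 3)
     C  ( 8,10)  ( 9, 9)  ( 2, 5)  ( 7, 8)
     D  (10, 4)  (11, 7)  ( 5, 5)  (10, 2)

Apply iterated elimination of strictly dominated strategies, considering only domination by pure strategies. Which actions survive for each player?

P1 drop C (D beats it: P:10>8 Q:11>9 R:5>2 S:10>7)
P2 drop P (Q beats it: A:8>1 B:2>1 D:7>4)
P1→{A,B,D} P2→{Q,R,S}

IESDS → P1:{A,B,D} P2:{Q,R,S}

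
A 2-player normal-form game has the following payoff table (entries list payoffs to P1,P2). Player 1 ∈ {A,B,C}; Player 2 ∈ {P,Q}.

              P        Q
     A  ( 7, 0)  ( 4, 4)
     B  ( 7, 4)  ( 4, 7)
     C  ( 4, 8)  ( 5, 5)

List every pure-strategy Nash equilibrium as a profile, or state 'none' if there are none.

(A,P): not NE [P2→Q gives 4>0]
(A,Q): not NE [P1→C gives 5>4]
(B,P): not NE [P2→Q gives 7>4]
(B,Q): not NE [P1→C gives 5>4]
(C,P): not NE [P1→B gives 7>4]
(C,Q): not NE [P2→P gives 8>5]

No pure NE.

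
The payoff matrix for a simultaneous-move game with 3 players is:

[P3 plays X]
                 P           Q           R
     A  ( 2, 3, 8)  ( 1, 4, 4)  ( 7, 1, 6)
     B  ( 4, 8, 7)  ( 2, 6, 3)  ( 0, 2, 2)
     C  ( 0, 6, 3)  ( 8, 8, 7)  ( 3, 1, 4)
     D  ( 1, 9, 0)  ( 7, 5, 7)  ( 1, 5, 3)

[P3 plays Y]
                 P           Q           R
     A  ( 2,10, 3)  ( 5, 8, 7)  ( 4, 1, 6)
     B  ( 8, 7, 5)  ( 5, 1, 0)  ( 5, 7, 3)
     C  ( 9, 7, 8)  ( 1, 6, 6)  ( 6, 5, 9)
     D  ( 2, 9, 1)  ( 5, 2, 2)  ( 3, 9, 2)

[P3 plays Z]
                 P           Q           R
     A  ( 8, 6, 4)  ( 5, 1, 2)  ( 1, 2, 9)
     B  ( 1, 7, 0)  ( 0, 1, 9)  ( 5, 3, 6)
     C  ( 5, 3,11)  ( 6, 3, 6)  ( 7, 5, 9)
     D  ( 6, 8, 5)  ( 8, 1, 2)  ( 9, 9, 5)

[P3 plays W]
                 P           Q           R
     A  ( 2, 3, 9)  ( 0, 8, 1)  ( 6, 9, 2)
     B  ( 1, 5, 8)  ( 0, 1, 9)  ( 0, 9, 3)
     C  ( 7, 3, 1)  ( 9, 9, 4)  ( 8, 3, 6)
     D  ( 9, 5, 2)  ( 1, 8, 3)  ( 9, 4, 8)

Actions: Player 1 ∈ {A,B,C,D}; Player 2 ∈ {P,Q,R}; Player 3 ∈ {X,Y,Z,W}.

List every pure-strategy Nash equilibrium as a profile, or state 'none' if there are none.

(A,P,X): not NE [P1→B gives 4>2; P2→Q gives 4>3; P3→W gives 9>8]
(A,P,Y): not NE [P1→C gives 9>2; P3→W gives 9>3]
(A,P,Z): not NE [P3→W gives 9>4]
(A,P,W): not NE [P1→D gives 9>2; P2→R gives 9>3]
(A,Q,X): not NE [P1→C gives 8>1; P3→Y gives 7>4]
(A,Q,Y): not NE [P2→P gives 10>8]
(A,Q,Z): not NE [P1→D gives 8>5; P2→P gives 6>1; P3→Y gives 7>2]
(A,Q,W): not NE [P1→C gives 9>0; P2→R gives 9>8; P3→Y gives 7>1]
(A,R,X): not NE [P2→Q gives 4>1; P3→Z gives 9>6]
(A,R,Y): not NE [P1→C gives 6>4; P2→P gives 10>1; P3→Z gives 9>6]
(A,R,Z): not NE [P1→D gives 9>1; P2→P gives 6>2]
(A,R,W): not NE [P1→D gives 9>6; P3→Z gives 9>2]
(B,P,X): not NE [P3→W gives 8>7]
(B,P,Y): not NE [P1→C gives 9>8; P3→W gives 8>5]
(B,P,Z): not NE [P1→A gives 8>1; P3→W gives 8>0]
(B,P,W): not NE [P1→D gives 9>1; P2→R gives 9>5]
(B,Q,X): not NE [P1→C gives 8>2; P2→P gives 8>6; P3→W gives 9>3]
(B,Q,Y): not NE [P2→R gives 7>1; P3→W gives 9>0]
(B,Q,Z): not NE [P1→D gives 8>0; P2→P gives 7>1]
(B,Q,W): not NE [P1→C gives 9>0; P2→R gives 9>1]
(B,R,X): not NE [P1→A gives 7>0; P2→P gives 8>2; P3→Z gives 6>2]
(B,R,Y): not NE [P1→C gives 6>5; P3→Z gives 6>3]
(B,R,Z): not NE [P1→D gives 9>5; P2→P gives 7>3]
(B,R,W): not NE [P1→D gives 9>0; P3→Z gives 6>3]
(C,P,X): not NE [P1→B gives 4>0; P2→Q gives 8>6; P3→Z gives 11>3]
(C,P,Y): not NE [P3→Z gives 11>8]
(C,P,Z): not NE [P1→A gives 8>5; P2→R gives 5>3]
(C,P,W): not NE [P1→D gives 9>7; P2→Q gives 9>3; P3→Z gives 11>1]
(C,Q,X): NE
(C,Q,Y): not NE [P1→D gives 5>1; P2→P gives 7>6; P3→X gives 7>6]
(C,Q,Z): not NE [P1→D gives 8>6; P2→R gives 5>3; P3→X gives 7>6]
(C,Q,W): not NE [P3→X gives 7>4]
(C,R,X): not NE [P1→A gives 7>3; P2→Q gives 8>1; P3→Z gives 9>4]
(C,R,Y): not NE [P2→P gives 7>5]
(C,R,Z): not NE [P1→D gives 9>7]
(C,R,W): not NE [P1→D gives 9>8; P2→Q gives 9>3; P3→Z gives 9>6]
(D,P,X): not NE [P1→B gives 4>1; P3→Z gives 5>0]
(D,P,Y): not NE [P1→C gives 9>2; P3→Z gives 5>1]
(D,P,Z): not NE [P1→A gives 8>6; P2→R gives 9>8]
(D,P,W): not NE [P2→Q gives 8>5; P3→Z gives 5>2]
(D,Q,X): not NE [P1→C gives 8>7; P2→P gives 9>5]
(D,Q,Y): not NE [P2→R gives 9>2; P3→X gives 7>2]
(D,Q,Z): not NE [P2→R gives 9>1; P3→X gives 7>2]
(D,Q,W): not NE [P1→C gives 9>1; P3→X gives 7>3]
(D,R,X): not NE [P1→A gives 7>1; P2→P gives 9>5; P3→W gives 8>3]
(D,R,Y): not NE [P1→C gives 6>3; P3→W gives 8>2]
(D,R,Z): not NE [P3→W gives 8>5]
(D,R,W): not NE [P2→Q gives 8>4]

PSNE = {(C,Q,X)}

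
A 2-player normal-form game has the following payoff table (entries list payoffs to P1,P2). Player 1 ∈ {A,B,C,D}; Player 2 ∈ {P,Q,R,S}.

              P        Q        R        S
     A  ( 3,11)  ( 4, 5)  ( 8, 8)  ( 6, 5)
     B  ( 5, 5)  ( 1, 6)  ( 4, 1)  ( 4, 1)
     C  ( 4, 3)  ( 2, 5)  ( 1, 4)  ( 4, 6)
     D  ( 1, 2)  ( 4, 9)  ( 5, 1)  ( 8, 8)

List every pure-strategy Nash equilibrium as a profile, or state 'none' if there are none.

Nash profiles: (D,Q)

(A,P): not NE [P1→B gives 5>3]
(A,Q): not NE [P2→P gives 11>5]
(A,R): not NE [P2→P gives 11>8]
(A,S): not NE [P1→D gives 8>6; P2→P gives 11>5]
(B,P): not NE [P2→Q gives 6>5]
(B,Q): not NE [P1→D gives 4>1]
(B,R): not NE [P1→A gives 8>4; P2→Q gives 6>1]
(B,S): not NE [P1→D gives 8>4; P2→Q gives 6>1]
(C,P): not NE [P1→B gives 5>4; P2→S gives 6>3]
(C,Q): not NE [P1→D gives 4>2; P2→S gives 6>5]
(C,R): not NE [P1→A gives 8>1; P2→S gives 6>4]
(C,S): not NE [P1→D gives 8>4]
(D,P): not NE [P1→B gives 5>1; P2→Q gives 9>2]
(D,Q): NE
(D,R): not NE [P1→A gives 8>5; P2→Q gives 9>1]
(D,S): not NE [P2→Q gives 9>8]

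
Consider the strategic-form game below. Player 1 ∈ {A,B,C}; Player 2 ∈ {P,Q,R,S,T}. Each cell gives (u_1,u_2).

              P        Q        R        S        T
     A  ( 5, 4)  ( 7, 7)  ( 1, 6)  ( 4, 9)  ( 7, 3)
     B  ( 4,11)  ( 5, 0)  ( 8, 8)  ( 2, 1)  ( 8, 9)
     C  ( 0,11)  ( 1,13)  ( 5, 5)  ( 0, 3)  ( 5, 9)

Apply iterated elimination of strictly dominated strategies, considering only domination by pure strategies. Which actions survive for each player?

Remaining: P1:{A,B} P2:{P,R,S}

P1 drop C (B beats it: P:4>0 Q:5>1 R:8>5 S:2>0 T:8>5)
P2 drop Q (S beats it: A:9>7 B:1>0)
P2 drop T (P beats it: A:4>3 B:11>9)
P1→{A,B} P2→{P,R,S}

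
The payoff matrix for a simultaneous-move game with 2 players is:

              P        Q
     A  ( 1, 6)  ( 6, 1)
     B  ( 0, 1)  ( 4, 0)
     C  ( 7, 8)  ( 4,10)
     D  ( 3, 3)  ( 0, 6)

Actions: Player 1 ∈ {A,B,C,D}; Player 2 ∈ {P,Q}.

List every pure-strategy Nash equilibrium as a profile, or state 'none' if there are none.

PSNE: ∅

(A,P): not NE [P1→C gives 7>1]
(A,Q): not NE [P2→P gives 6>1]
(B,P): not NE [P1→C gives 7>0]
(B,Q): not NE [P1→A gives 6>4; P2→P gives 1>0]
(C,P): not NE [P2→Q gives 10>8]
(C,Q): not NE [P1→A gives 6>4]
(D,P): not NE [P1→C gives 7>3; P2→Q gives 6>3]
(D,Q): not NE [P1→A gives 6>0]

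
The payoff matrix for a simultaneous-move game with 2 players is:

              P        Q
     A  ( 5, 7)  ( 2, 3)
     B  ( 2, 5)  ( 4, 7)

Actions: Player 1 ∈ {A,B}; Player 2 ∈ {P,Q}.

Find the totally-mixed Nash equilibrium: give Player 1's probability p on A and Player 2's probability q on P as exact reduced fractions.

P1 indiff ⇒ q·5+(1-q)·2 = q·2+(1-q)·4 ⇒ q(3) = (1-q)(2) ⇒ q = 2/5
P2 indiff ⇒ p·7+(1-p)·5 = p·3+(1-p)·7 ⇒ p(4) = (1-p)(2) ⇒ p = 1/3

p=1/3, q=2/5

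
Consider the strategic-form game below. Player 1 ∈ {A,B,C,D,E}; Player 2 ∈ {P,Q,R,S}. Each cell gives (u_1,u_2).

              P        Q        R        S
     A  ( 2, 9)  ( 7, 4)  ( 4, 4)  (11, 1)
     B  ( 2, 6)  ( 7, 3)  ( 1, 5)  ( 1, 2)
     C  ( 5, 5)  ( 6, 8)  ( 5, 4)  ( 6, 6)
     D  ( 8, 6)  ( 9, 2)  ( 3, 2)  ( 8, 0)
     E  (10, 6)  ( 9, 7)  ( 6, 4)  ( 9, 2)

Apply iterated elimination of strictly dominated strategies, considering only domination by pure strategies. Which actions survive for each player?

P1 drop B (D beats it: P:8>2 Q:9>7 R:3>1 S:8>1)
P1 drop C (E beats it: P:10>5 Q:9>6 R:6>5 S:9>6)
P2 drop R (P beats it: A:9>4 D:6>2 E:6>4)
P2 drop S (P beats it: A:9>1 D:6>0 E:6>2)
P1 drop A (D beats it: P:8>2 Q:9>7)
P1→{D,E} P2→{P,Q}

Remaining: P1:{D,E} P2:{P,Q}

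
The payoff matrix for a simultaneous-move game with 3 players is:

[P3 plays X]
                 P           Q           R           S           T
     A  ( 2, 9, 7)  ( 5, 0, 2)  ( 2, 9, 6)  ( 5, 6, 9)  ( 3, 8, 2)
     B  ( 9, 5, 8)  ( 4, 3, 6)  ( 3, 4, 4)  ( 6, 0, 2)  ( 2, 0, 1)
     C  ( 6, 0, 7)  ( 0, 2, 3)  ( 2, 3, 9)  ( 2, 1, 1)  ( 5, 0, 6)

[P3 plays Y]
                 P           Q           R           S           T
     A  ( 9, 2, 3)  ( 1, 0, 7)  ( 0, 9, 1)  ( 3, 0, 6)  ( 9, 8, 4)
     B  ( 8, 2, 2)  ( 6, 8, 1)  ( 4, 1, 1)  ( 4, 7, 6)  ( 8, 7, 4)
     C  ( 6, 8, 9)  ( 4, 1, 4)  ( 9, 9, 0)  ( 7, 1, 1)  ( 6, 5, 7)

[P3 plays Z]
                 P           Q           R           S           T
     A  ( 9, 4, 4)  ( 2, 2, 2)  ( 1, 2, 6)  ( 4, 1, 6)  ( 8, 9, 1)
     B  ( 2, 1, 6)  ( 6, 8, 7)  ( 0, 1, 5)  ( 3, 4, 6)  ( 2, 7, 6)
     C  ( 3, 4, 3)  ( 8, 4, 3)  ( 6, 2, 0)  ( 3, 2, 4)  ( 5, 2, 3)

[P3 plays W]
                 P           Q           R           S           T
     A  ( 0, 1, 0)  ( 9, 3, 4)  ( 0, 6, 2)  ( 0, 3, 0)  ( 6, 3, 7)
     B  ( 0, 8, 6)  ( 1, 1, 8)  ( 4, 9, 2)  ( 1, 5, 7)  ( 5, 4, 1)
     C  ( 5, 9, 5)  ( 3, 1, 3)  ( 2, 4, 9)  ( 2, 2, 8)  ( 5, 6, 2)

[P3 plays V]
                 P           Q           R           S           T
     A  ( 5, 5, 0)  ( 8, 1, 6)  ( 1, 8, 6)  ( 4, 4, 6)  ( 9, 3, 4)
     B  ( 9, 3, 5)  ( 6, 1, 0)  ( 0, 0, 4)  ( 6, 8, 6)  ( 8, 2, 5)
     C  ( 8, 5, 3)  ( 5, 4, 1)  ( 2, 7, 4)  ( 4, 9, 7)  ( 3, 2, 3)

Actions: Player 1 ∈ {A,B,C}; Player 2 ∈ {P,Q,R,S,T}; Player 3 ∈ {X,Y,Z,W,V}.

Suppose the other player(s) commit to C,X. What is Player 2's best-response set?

BR_2 = {R}

u_2(P vs C,X) = 0
u_2(Q vs C,X) = 2
u_2(R vs C,X) = 3
u_2(S vs C,X) = 1
u_2(T vs C,X) = 0
max payoff 3 at {R}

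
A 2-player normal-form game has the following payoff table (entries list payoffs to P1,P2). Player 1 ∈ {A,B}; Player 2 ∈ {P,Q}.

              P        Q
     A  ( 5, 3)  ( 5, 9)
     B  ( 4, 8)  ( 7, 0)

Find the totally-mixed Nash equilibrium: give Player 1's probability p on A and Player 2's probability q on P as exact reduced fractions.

P1 indiff ⇒ q·5+(1-q)·5 = q·4+(1-q)·7 ⇒ q(1) = (1-q)(2) ⇒ q = 2/3
P2 indiff ⇒ p·3+(1-p)·8 = p·9+(1-p)·0 ⇒ p(-6) = (1-p)(-8) ⇒ p = 4/7

p=4/7, q=2/3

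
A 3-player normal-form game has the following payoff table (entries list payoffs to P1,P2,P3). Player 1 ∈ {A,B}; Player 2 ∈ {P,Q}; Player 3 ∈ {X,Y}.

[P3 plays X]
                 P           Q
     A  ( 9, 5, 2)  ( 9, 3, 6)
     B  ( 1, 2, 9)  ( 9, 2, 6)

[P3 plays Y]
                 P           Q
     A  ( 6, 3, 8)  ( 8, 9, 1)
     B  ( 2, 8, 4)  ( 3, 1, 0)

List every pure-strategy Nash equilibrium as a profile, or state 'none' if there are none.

NE set: (B,Q,X)

(A,P,X): not NE [P3→Y gives 8>2]
(A,P,Y): not NE [P2→Q gives 9>3]
(A,Q,X): not NE [P2→P gives 5>3]
(A,Q,Y): not NE [P3→X gives 6>1]
(B,P,X): not NE [P1→A gives 9>1]
(B,P,Y): not NE [P1→A gives 6>2; P3→X gives 9>4]
(B,Q,X): NE
(B,Q,Y): not NE [P1→A gives 8>3; P2→P gives 8>1; P3→X gives 6>0]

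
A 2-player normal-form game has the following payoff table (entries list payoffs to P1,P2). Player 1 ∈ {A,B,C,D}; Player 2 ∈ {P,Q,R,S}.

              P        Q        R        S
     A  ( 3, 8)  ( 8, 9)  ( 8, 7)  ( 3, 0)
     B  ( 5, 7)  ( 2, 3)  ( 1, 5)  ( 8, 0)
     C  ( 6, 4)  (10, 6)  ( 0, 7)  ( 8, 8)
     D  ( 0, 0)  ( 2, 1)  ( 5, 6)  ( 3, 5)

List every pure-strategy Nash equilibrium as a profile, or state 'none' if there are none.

(A,P): not NE [P1→C gives 6>3; P2→Q gives 9>8]
(A,Q): not NE [P1→C gives 10>8]
(A,R): not NE [P2→Q gives 9>7]
(A,S): not NE [P1→C gives 8>3; P2→Q gives 9>0]
(B,P): not NE [P1→C gives 6>5]
(B,Q): not NE [P1→C gives 10>2; P2→P gives 7>3]
(B,R): not NE [P1→A gives 8>1; P2→P gives 7>5]
(B,S): not NE [P2→P gives 7>0]
(C,P): not NE [P2→S gives 8>4]
(C,Q): not NE [P2→S gives 8>6]
(C,R): not NE [P1→A gives 8>0; P2→S gives 8>7]
(C,S): NE
(D,P): not NE [P1→C gives 6>0; P2→R gives 6>0]
(D,Q): not NE [P1→C gives 10>2; P2→R gives 6>1]
(D,R): not NE [P1→A gives 8>5]
(D,S): not NE [P1→C gives 8>3; P2→R gives 6>5]

NE set: (C,S)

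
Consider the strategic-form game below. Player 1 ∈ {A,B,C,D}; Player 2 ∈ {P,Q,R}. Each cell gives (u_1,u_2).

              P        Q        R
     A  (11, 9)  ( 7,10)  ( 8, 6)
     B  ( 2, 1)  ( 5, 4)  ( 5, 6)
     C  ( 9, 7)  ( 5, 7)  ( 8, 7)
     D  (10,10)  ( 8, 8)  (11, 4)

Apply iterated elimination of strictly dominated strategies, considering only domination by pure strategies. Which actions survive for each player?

P1 drop B (A beats it: P:11>2 Q:7>5 R:8>5)
P1 drop C (D beats it: P:10>9 Q:8>5 R:11>8)
P2 drop R (P beats it: A:9>6 D:10>4)
P1→{A,D} P2→{P,Q}

IESDS → P1:{A,D} P2:{P,Q}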